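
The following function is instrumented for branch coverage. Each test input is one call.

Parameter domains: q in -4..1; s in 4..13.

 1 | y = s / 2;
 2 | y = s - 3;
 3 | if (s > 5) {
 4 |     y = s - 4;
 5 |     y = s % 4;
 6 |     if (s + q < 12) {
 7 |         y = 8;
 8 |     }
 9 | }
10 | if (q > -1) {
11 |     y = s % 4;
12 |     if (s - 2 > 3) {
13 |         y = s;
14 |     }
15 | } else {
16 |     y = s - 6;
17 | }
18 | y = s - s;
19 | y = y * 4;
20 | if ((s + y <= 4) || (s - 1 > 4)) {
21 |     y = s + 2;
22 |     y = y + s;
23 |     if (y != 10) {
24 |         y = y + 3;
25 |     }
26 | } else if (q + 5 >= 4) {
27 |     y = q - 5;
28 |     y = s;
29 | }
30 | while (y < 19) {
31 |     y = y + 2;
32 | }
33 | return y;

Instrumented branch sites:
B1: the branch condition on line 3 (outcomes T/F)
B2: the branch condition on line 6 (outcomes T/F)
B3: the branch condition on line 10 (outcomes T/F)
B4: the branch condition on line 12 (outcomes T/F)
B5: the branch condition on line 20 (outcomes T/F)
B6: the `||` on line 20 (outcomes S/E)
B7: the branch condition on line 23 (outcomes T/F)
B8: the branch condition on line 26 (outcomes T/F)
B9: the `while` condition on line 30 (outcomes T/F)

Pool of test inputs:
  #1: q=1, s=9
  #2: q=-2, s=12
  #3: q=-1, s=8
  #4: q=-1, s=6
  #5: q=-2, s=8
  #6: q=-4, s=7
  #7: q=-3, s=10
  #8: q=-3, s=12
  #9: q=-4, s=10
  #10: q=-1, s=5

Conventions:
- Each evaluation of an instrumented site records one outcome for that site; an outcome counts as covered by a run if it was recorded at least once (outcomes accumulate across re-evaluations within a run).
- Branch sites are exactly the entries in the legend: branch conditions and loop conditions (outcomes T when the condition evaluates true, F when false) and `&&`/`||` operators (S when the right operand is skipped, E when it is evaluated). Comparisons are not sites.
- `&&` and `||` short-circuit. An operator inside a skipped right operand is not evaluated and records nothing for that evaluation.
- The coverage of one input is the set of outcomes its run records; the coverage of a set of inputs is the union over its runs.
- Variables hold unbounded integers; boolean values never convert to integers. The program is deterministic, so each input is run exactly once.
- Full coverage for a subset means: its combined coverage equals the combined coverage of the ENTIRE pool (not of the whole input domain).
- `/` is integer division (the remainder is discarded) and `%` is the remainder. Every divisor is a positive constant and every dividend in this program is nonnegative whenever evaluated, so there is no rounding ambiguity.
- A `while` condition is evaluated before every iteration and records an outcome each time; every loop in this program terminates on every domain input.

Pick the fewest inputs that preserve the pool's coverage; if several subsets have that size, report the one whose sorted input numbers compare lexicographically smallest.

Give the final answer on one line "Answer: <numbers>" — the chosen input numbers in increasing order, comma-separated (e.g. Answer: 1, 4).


input #1, q=1, s=9: events B1->T, B2->T, B3->T, B4->T, B6->E, B5->T, B7->T, B9->F; outcomes B1=T, B2=T, B3=T, B4=T, B5=T, B6=E, B7=T, B9=F
input #2, q=-2, s=12: events B1->T, B2->T, B3->F, B6->E, B5->T, B7->T, B9->F; outcomes B1=T, B2=T, B3=F, B5=T, B6=E, B7=T, B9=F
input #3, q=-1, s=8: events B1->T, B2->T, B3->F, B6->E, B5->T, B7->T, B9->F; outcomes B1=T, B2=T, B3=F, B5=T, B6=E, B7=T, B9=F
input #4, q=-1, s=6: events B1->T, B2->T, B3->F, B6->E, B5->T, B7->T, B9->T, B9->F; outcomes B1=T, B2=T, B3=F, B5=T, B6=E, B7=T, B9=T, B9=F
input #5, q=-2, s=8: events B1->T, B2->T, B3->F, B6->E, B5->T, B7->T, B9->F; outcomes B1=T, B2=T, B3=F, B5=T, B6=E, B7=T, B9=F
input #6, q=-4, s=7: events B1->T, B2->T, B3->F, B6->E, B5->T, B7->T, B9->F; outcomes B1=T, B2=T, B3=F, B5=T, B6=E, B7=T, B9=F
input #7, q=-3, s=10: events B1->T, B2->T, B3->F, B6->E, B5->T, B7->T, B9->F; outcomes B1=T, B2=T, B3=F, B5=T, B6=E, B7=T, B9=F
input #8, q=-3, s=12: events B1->T, B2->T, B3->F, B6->E, B5->T, B7->T, B9->F; outcomes B1=T, B2=T, B3=F, B5=T, B6=E, B7=T, B9=F
input #9, q=-4, s=10: events B1->T, B2->T, B3->F, B6->E, B5->T, B7->T, B9->F; outcomes B1=T, B2=T, B3=F, B5=T, B6=E, B7=T, B9=F
input #10, q=-1, s=5: events B1->F, B3->F, B6->E, B5->F, B8->T, B9->T, B9->T, B9->T, B9->T, B9->T, B9->T, B9->T, B9->F; outcomes B1=F, B3=F, B5=F, B6=E, B8=T, B9=T, B9=F
together the pool reaches 13 outcomes: B1=T, B1=F, B2=T, B3=T, B3=F, B4=T, B5=T, B5=F, B6=E, B7=T, B8=T, B9=T, B9=F
every size-1 subset falls short of the 13 outcomes (best: 8/13)
inputs {1, 10} (size 2) cover everything; no size-2 subset with a lexicographically smaller index list covers all 13
Answer: 1, 10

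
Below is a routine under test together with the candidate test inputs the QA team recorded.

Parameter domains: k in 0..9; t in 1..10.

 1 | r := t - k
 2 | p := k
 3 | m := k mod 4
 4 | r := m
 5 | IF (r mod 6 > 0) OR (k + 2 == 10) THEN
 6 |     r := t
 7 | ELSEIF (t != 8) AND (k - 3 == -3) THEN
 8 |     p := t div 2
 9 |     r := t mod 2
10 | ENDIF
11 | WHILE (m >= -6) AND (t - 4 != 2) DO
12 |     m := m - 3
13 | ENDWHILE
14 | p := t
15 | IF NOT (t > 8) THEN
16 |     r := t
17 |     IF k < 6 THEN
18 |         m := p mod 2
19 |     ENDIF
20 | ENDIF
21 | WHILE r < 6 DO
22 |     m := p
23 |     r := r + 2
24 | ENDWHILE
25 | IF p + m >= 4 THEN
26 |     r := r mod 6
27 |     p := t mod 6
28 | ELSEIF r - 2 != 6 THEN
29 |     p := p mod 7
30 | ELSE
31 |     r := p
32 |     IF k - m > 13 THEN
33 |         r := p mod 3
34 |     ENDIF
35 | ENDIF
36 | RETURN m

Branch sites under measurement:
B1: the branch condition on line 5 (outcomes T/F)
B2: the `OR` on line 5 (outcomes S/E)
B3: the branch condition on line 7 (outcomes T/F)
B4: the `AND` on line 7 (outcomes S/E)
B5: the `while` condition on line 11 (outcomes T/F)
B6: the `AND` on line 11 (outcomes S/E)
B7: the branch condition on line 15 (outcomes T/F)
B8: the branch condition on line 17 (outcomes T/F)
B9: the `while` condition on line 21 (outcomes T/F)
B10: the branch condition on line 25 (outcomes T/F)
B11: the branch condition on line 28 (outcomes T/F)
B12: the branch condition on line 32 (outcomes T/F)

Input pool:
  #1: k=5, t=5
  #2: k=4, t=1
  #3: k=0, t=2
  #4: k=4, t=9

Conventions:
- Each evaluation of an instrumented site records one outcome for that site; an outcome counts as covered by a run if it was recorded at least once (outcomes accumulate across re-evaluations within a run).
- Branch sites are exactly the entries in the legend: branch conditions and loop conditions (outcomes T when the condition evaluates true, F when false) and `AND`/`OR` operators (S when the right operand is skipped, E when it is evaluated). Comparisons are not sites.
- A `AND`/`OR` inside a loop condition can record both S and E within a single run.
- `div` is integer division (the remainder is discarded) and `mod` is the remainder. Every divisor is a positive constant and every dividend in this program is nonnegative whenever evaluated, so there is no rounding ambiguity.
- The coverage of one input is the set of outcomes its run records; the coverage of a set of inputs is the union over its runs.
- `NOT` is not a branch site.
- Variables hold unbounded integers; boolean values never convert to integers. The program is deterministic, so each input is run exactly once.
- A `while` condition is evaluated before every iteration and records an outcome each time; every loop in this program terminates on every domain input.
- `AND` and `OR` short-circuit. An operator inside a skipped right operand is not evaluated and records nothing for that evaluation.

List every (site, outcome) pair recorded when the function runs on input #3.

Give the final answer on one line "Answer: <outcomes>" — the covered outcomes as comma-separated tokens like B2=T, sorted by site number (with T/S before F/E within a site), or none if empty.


Tracing the run of input #3 (k=0, t=2):
  B2->E, B1->F, B4->E, B3->T, B6->E, B5->T, B6->E, B5->T, B6->E, B5->T
  B6->S, B5->F, B7->T, B8->T, B9->T, B9->T, B9->F, B10->T
deduplicating events, the covered set is: B1=F, B2=E, B3=T, B4=E, B5=T, B5=F, B6=S, B6=E, B7=T, B8=T, B9=T, B9=F, B10=T
Answer: B1=F, B2=E, B3=T, B4=E, B5=T, B5=F, B6=S, B6=E, B7=T, B8=T, B9=T, B9=F, B10=T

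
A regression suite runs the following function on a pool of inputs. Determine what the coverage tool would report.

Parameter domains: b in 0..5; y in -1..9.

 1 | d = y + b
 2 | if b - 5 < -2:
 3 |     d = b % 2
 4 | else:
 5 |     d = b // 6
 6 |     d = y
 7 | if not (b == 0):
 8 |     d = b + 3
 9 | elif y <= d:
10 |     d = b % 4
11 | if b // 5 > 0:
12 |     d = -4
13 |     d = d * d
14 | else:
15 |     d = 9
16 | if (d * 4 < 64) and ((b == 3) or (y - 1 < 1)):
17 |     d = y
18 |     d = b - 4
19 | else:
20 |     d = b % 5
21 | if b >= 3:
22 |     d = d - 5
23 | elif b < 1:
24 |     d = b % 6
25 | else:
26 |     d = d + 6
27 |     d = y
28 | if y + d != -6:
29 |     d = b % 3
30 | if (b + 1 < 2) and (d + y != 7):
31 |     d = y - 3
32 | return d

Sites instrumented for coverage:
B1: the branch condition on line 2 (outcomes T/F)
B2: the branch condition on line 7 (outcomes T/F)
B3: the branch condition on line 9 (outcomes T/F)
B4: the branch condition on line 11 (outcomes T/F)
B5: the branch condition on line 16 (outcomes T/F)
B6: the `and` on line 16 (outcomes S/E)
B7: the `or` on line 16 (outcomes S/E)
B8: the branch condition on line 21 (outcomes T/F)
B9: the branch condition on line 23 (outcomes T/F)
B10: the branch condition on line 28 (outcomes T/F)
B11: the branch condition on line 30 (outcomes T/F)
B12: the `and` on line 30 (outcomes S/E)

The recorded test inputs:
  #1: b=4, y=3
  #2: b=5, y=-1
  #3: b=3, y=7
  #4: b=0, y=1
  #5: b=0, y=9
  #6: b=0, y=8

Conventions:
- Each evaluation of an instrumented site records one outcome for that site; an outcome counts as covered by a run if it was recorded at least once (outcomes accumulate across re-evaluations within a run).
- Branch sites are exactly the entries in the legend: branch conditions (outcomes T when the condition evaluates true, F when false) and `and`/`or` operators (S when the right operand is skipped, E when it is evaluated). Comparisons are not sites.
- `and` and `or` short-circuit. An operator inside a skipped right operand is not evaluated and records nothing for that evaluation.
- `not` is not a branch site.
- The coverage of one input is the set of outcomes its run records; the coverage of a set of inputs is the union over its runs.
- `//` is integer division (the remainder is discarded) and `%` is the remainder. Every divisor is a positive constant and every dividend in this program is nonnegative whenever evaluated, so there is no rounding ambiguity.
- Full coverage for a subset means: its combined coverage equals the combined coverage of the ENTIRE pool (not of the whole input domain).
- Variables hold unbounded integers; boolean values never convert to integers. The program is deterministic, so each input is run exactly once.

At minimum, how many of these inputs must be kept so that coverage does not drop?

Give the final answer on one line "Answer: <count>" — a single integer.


input #1, b=4, y=3: outcomes B1=F, B2=T, B4=F, B5=F, B6=E, B7=E, B8=T, B10=T, B11=F, B12=S
input #2, b=5, y=-1: outcomes B1=F, B2=T, B4=T, B5=F, B6=S, B8=T, B10=F, B11=F, B12=S
input #3, b=3, y=7: outcomes B1=F, B2=T, B4=F, B5=T, B6=E, B7=S, B8=T, B10=T, B11=F, B12=S
input #4, b=0, y=1: outcomes B1=T, B2=F, B3=F, B4=F, B5=T, B6=E, B7=E, B8=F, B9=T, B10=T, B11=T, B12=E
input #5, b=0, y=9: outcomes B1=T, B2=F, B3=F, B4=F, B5=F, B6=E, B7=E, B8=F, B9=T, B10=T, B11=T, B12=E
input #6, b=0, y=8: outcomes B1=T, B2=F, B3=F, B4=F, B5=F, B6=E, B7=E, B8=F, B9=T, B10=T, B11=T, B12=E
pool-wide coverage (22 outcomes): B1=T, B1=F, B2=T, B2=F, B3=F, B4=T, B4=F, B5=T, B5=F, B6=S, B6=E, B7=S, B7=E, B8=T, B8=F, B9=T, B10=T, B10=F, B11=T, B11=F, B12=S, B12=E
checked all size-1 subsets: none covers 22 outcomes (max 12/22)
checked all size-2 subsets: none covers 22 outcomes (max 21/22)
at size 3, {2, 3, 4} reaches all 22 outcomes; every lexicographically earlier size-3 subset fails
Answer: 3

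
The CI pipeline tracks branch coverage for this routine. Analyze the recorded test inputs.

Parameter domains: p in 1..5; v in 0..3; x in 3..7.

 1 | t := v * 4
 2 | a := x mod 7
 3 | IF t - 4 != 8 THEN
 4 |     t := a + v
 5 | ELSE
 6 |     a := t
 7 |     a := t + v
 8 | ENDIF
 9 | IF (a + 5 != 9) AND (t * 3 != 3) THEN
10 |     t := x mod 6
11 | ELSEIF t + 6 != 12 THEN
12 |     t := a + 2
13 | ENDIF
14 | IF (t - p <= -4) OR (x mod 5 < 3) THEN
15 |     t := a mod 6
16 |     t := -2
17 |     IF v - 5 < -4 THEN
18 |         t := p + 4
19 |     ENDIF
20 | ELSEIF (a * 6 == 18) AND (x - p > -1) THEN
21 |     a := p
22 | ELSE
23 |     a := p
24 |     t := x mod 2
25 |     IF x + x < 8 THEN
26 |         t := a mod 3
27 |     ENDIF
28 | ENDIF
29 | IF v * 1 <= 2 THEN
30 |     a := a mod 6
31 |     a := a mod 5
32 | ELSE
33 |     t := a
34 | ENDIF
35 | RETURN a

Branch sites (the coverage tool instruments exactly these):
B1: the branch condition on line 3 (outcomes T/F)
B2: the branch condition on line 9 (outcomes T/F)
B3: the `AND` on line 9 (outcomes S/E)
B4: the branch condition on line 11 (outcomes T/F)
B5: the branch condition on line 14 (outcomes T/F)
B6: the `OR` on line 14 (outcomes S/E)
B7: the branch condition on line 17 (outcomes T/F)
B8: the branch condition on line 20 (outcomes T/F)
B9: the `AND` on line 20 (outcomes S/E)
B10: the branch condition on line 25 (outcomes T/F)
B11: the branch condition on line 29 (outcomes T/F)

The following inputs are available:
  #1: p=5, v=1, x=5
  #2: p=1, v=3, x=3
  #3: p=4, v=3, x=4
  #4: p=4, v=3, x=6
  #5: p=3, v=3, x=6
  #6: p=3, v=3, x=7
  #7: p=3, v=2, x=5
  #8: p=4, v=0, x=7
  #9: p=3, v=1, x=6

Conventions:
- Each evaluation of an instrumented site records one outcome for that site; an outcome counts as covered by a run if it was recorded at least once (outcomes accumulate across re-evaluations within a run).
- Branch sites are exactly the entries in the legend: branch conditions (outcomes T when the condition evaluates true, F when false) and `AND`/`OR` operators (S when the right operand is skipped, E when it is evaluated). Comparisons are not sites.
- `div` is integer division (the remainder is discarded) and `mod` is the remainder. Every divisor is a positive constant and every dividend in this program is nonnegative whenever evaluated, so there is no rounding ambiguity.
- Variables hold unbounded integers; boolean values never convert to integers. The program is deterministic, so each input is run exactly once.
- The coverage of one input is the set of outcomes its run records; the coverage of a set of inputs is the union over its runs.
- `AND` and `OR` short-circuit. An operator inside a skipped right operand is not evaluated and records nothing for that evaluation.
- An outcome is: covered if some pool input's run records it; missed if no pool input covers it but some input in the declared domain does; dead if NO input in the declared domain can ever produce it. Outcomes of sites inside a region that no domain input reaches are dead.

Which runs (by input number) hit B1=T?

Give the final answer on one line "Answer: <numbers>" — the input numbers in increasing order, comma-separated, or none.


input #1 (p=5, v=1, x=5): covers B1=T
input #2 (p=1, v=3, x=3): misses B1=T
input #3 (p=4, v=3, x=4): misses B1=T
input #4 (p=4, v=3, x=6): misses B1=T
input #5 (p=3, v=3, x=6): misses B1=T
input #6 (p=3, v=3, x=7): misses B1=T
input #7 (p=3, v=2, x=5): covers B1=T
input #8 (p=4, v=0, x=7): covers B1=T
input #9 (p=3, v=1, x=6): covers B1=T
Answer: 1, 7, 8, 9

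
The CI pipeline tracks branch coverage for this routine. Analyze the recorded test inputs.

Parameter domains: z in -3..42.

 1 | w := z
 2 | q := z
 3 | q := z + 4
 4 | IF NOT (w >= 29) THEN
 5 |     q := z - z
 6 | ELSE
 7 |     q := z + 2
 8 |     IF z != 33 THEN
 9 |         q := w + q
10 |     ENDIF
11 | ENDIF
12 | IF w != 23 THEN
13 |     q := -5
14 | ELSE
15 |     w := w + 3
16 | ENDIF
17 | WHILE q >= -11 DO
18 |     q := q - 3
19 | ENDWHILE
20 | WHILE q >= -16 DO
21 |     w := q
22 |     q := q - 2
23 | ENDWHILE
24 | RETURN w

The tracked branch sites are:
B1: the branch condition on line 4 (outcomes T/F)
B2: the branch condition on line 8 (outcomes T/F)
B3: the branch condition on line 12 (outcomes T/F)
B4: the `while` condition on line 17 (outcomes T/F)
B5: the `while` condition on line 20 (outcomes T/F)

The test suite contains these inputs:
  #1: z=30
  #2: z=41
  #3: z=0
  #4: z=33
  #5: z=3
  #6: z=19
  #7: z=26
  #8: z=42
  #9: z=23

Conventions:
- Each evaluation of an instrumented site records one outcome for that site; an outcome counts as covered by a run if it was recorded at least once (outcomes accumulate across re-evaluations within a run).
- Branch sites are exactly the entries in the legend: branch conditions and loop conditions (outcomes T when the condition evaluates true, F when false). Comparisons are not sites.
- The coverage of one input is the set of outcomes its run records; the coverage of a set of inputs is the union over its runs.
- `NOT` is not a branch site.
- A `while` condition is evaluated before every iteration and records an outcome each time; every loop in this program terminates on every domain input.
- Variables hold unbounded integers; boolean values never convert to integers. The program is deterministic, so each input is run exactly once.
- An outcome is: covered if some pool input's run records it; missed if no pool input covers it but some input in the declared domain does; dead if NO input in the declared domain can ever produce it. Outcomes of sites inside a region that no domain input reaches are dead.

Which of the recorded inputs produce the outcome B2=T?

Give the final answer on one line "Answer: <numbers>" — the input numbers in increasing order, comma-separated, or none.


input #1 (z=30): produces B2=T
input #2 (z=41): produces B2=T
input #3 (z=0): does not produce B2=T
input #4 (z=33): does not produce B2=T
input #5 (z=3): does not produce B2=T
input #6 (z=19): does not produce B2=T
input #7 (z=26): does not produce B2=T
input #8 (z=42): produces B2=T
input #9 (z=23): does not produce B2=T
Answer: 1, 2, 8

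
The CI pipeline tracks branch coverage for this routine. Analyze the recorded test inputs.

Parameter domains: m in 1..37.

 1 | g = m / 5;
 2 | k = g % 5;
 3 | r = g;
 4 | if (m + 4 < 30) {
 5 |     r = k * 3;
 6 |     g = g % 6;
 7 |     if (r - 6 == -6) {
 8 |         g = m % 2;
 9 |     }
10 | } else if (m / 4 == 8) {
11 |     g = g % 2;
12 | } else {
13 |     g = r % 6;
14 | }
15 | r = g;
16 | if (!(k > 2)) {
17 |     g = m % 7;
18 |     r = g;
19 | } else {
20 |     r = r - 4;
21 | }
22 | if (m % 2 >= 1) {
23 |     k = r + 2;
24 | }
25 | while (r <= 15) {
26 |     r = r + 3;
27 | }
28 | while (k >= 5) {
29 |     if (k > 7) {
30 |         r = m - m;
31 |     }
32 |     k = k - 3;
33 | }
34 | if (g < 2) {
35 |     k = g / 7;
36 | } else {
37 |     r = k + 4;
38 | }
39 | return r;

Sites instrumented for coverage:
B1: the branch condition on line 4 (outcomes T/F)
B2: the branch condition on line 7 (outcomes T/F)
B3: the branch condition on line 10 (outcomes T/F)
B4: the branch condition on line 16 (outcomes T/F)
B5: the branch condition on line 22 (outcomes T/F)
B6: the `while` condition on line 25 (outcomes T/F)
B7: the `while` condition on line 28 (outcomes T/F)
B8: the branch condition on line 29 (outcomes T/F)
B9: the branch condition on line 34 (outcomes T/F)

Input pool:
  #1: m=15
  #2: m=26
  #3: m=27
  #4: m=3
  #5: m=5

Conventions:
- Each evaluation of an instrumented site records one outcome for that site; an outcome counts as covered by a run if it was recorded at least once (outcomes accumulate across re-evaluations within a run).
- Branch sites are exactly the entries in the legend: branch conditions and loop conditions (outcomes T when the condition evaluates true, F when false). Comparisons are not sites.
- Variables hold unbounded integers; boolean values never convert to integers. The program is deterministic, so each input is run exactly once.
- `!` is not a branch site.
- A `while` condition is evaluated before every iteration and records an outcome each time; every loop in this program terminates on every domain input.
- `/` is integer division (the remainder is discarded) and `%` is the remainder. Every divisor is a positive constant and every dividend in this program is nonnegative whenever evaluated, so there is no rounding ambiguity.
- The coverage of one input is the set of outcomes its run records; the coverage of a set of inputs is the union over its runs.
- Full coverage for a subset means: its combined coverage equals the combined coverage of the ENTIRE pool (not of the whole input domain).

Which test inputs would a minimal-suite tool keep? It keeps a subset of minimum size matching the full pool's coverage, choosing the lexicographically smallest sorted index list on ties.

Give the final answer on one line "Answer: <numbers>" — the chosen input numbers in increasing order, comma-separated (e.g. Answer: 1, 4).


input #1, m=15: outcomes B1=T, B2=F, B4=F, B5=T, B6=T, B6=F, B7=F, B9=F
input #2, m=26: outcomes B1=F, B3=F, B4=T, B5=F, B6=T, B6=F, B7=F, B9=F
input #3, m=27: outcomes B1=F, B3=F, B4=T, B5=T, B6=T, B6=F, B7=T, B7=F, B8=T, B8=F, B9=F
input #4, m=3: outcomes B1=T, B2=T, B4=T, B5=T, B6=T, B6=F, B7=T, B7=F, B8=F, B9=F
input #5, m=5: outcomes B1=T, B2=F, B4=T, B5=T, B6=T, B6=F, B7=T, B7=F, B8=F, B9=F
union over all inputs: B1=T, B1=F, B2=T, B2=F, B3=F, B4=T, B4=F, B5=T, B5=F, B6=T, B6=F, B7=T, B7=F, B8=T, B8=F, B9=F (16 outcomes)
size 1 is not enough: best union over all size-1 subsets is 11/16
size 2 is not enough: best union over all size-2 subsets is 14/16
size 3 is not enough: best union over all size-3 subsets is 15/16
at size 4, {1, 2, 3, 4} reaches all 16 outcomes; every lexicographically earlier size-4 subset fails
Answer: 1, 2, 3, 4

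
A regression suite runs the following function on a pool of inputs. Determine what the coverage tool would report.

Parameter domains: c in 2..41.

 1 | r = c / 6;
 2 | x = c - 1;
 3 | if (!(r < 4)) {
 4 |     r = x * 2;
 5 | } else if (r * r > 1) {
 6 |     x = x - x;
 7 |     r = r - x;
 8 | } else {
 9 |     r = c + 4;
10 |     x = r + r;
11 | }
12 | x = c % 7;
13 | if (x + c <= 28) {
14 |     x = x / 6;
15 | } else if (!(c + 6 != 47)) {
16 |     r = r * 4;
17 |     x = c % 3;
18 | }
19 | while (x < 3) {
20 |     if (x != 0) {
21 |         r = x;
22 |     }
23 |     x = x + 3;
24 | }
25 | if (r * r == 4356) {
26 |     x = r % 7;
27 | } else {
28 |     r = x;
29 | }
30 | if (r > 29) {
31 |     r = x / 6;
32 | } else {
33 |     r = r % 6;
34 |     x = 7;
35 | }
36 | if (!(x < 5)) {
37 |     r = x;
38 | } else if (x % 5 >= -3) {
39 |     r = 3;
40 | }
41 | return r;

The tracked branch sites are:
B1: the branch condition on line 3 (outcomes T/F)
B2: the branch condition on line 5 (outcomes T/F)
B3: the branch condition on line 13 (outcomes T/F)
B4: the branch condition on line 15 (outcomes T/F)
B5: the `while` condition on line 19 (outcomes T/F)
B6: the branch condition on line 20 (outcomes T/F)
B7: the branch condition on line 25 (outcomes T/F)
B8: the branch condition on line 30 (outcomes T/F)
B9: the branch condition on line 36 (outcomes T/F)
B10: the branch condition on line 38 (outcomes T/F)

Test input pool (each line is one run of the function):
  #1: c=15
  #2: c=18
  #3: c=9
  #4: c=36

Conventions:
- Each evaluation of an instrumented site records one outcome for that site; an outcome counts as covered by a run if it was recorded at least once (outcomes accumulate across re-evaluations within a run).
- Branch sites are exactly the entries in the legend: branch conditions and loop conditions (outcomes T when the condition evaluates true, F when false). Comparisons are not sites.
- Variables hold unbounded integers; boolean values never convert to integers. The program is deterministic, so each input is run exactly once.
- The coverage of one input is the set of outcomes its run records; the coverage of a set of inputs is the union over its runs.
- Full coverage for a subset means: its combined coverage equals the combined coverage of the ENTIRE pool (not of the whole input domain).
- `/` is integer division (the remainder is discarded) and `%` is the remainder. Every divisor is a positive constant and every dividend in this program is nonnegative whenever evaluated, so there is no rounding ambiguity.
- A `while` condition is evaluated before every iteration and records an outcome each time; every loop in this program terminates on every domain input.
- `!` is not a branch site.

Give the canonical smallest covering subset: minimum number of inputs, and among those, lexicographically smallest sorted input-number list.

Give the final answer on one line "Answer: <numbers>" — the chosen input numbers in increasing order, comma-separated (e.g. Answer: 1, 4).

run #1 (c=15) runs B1->F, B2->T, B3->T, B5->T, B6->F, B5->F, B7->F, B8->F, B9->T; records B1=F, B2=T, B3=T, B5=T, B5=F, B6=F, B7=F, B8=F, B9=T
run #2 (c=18) runs B1->F, B2->T, B3->T, B5->T, B6->F, B5->F, B7->F, B8->F, B9->T; records B1=F, B2=T, B3=T, B5=T, B5=F, B6=F, B7=F, B8=F, B9=T
run #3 (c=9) runs B1->F, B2->F, B3->T, B5->T, B6->F, B5->F, B7->F, B8->F, B9->T; records B1=F, B2=F, B3=T, B5=T, B5=F, B6=F, B7=F, B8=F, B9=T
run #4 (c=36) runs B1->T, B3->F, B4->F, B5->T, B6->T, B5->F, B7->F, B8->F, B9->T; records B1=T, B3=F, B4=F, B5=T, B5=F, B6=T, B7=F, B8=F, B9=T
pool-wide coverage (14 outcomes): B1=T, B1=F, B2=T, B2=F, B3=T, B3=F, B4=F, B5=T, B5=F, B6=T, B6=F, B7=F, B8=F, B9=T
checked all size-1 subsets: none covers 14 outcomes (max 9/14)
checked all size-2 subsets: none covers 14 outcomes (max 13/14)
inputs {1, 3, 4} (size 3) cover everything; no size-3 subset with a lexicographically smaller index list covers all 14

Answer: 1, 3, 4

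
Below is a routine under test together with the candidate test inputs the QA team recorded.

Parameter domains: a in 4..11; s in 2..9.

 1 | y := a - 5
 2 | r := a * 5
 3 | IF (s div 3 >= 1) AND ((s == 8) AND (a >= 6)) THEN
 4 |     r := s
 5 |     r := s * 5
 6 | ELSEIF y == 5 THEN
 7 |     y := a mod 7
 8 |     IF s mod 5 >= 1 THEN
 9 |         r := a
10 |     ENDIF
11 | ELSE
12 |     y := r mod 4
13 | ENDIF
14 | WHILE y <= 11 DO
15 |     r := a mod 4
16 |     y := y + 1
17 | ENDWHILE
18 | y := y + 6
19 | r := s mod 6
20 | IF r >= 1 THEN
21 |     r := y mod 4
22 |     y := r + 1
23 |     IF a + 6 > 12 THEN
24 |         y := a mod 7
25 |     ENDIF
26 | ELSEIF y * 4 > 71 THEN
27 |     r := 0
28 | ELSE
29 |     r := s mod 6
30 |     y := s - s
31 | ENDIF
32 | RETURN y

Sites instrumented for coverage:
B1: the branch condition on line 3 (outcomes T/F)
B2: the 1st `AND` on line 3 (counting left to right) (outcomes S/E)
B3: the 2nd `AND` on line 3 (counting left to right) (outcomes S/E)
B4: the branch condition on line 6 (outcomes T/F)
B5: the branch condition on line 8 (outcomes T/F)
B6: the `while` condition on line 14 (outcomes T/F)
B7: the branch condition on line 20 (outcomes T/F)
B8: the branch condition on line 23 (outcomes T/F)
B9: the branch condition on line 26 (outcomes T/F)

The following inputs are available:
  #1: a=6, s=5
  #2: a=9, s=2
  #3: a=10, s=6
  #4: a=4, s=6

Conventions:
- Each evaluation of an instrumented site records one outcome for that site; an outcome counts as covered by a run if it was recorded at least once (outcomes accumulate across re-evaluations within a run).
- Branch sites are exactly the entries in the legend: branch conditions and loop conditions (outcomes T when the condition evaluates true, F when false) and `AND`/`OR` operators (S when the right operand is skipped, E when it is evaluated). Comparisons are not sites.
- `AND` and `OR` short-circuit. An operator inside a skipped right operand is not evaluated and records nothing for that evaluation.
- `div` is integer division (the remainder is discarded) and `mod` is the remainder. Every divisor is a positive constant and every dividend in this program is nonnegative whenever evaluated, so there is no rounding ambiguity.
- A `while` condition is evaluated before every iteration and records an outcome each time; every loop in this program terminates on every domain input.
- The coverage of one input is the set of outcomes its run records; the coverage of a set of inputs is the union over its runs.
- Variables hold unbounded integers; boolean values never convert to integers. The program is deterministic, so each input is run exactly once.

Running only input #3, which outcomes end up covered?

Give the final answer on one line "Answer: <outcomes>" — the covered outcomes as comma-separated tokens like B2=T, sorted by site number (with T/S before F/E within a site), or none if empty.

Simulating input #3 (a=10, s=6) step by step:
  B2->E, B3->S, B1->F, B4->T, B5->T, B6->T, B6->T, B6->T, B6->T, B6->T
  B6->T, B6->T, B6->T, B6->T, B6->F, B7->F, B9->T
collecting distinct outcomes: B1=F, B2=E, B3=S, B4=T, B5=T, B6=T, B6=F, B7=F, B9=T

Answer: B1=F, B2=E, B3=S, B4=T, B5=T, B6=T, B6=F, B7=F, B9=T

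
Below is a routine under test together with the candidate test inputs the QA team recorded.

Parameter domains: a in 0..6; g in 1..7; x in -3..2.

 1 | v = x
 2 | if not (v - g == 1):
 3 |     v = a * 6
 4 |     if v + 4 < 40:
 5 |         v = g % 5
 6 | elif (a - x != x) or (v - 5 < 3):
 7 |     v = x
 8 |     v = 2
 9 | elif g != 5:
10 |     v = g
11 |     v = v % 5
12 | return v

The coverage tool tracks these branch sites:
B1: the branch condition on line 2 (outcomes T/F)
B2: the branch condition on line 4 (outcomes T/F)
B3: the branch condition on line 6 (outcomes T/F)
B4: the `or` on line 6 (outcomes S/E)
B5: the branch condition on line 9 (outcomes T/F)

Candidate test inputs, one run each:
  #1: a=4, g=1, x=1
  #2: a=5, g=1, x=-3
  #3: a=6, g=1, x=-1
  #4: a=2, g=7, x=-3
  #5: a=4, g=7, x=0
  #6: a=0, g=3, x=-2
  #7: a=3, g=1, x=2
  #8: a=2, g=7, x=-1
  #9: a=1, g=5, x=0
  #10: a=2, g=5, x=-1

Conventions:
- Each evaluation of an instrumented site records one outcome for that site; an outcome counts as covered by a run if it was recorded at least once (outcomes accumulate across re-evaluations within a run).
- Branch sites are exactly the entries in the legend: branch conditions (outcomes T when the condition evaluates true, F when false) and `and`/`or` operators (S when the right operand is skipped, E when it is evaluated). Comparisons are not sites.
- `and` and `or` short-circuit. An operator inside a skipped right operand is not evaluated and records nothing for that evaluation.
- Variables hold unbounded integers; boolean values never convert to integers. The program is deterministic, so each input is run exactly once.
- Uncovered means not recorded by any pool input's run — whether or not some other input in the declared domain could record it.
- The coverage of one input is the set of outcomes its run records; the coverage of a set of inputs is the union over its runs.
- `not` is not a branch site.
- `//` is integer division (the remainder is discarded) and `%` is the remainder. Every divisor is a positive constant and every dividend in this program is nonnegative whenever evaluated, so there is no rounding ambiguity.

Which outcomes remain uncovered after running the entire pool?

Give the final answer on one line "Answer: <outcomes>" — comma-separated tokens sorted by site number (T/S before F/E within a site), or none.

#1 (a=4, g=1, x=1) -> B1->T, B2->T; covered: B1=T, B2=T
#2 (a=5, g=1, x=-3) -> B1->T, B2->T; covered: B1=T, B2=T
#3 (a=6, g=1, x=-1) -> B1->T, B2->F; covered: B1=T, B2=F
#4 (a=2, g=7, x=-3) -> B1->T, B2->T; covered: B1=T, B2=T
#5 (a=4, g=7, x=0) -> B1->T, B2->T; covered: B1=T, B2=T
#6 (a=0, g=3, x=-2) -> B1->T, B2->T; covered: B1=T, B2=T
#7 (a=3, g=1, x=2) -> B1->F, B4->S, B3->T; covered: B1=F, B3=T, B4=S
#8 (a=2, g=7, x=-1) -> B1->T, B2->T; covered: B1=T, B2=T
#9 (a=1, g=5, x=0) -> B1->T, B2->T; covered: B1=T, B2=T
#10 (a=2, g=5, x=-1) -> B1->T, B2->T; covered: B1=T, B2=T
union over the pool: B1=T, B1=F, B2=T, B2=F, B3=T, B4=S
uncovered (4 of 10): B3=F, B4=E, B5=T, B5=F

Answer: B3=F, B4=E, B5=T, B5=F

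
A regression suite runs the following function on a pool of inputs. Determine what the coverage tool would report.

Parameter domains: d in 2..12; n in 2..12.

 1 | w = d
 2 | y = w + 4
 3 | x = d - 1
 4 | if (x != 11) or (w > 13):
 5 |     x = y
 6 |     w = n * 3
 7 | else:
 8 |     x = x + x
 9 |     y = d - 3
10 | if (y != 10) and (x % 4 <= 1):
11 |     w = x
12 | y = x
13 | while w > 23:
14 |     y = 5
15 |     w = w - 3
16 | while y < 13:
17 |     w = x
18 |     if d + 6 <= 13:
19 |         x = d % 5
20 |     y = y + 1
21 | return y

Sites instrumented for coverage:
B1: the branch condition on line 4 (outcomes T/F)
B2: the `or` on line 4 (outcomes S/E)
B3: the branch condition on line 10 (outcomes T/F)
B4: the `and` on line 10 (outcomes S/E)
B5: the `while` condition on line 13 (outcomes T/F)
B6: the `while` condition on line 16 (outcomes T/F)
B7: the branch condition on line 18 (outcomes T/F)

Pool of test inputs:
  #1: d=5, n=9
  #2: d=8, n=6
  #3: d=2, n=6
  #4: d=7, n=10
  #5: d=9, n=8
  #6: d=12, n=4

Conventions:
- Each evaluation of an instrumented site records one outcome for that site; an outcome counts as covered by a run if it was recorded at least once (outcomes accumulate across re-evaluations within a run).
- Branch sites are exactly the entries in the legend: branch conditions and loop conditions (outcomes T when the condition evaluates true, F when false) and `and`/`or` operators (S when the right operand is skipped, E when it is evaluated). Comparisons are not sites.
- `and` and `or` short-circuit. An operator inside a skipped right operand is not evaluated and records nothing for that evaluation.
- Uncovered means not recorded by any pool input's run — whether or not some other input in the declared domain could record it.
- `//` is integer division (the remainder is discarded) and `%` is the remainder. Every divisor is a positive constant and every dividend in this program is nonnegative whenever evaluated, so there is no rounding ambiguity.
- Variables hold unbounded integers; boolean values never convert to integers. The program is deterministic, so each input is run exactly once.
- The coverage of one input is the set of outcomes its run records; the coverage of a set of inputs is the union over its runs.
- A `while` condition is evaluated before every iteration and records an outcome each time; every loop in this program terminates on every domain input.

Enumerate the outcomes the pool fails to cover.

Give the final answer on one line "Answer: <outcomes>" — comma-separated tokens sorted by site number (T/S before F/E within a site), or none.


input #1 (d=5, n=9): events B2->S, B1->T, B4->E, B3->T, B5->F, B6->T, B7->T, B6->T, B7->T, B6->T, B7->T, B6->T, B7->T, B6->F; covers B1=T, B2=S, B3=T, B4=E, B5=F, B6=T, B6=F, B7=T
input #2 (d=8, n=6): events B2->S, B1->T, B4->E, B3->T, B5->F, B6->T, B7->F, B6->F; covers B1=T, B2=S, B3=T, B4=E, B5=F, B6=T, B6=F, B7=F
input #3 (d=2, n=6): events B2->S, B1->T, B4->E, B3->F, B5->F, B6->T, B7->T, B6->T, B7->T, B6->T, B7->T, B6->T, B7->T, B6->T, ...; covers B1=T, B2=S, B3=F, B4=E, B5=F, B6=T, B6=F, B7=T
input #4 (d=7, n=10): events B2->S, B1->T, B4->E, B3->F, B5->T, B5->T, B5->T, B5->F, B6->T, B7->T, B6->T, B7->T, B6->T, B7->T, ...; covers B1=T, B2=S, B3=F, B4=E, B5=T, B5=F, B6=T, B6=F, B7=T
input #5 (d=9, n=8): events B2->S, B1->T, B4->E, B3->T, B5->F, B6->F; covers B1=T, B2=S, B3=T, B4=E, B5=F, B6=F
input #6 (d=12, n=4): events B2->E, B1->F, B4->E, B3->F, B5->F, B6->F; covers B1=F, B2=E, B3=F, B4=E, B5=F, B6=F
union over the pool: B1=T, B1=F, B2=S, B2=E, B3=T, B3=F, B4=E, B5=T, B5=F, B6=T, B6=F, B7=T, B7=F
uncovered (1 of 14): B4=S
Answer: B4=S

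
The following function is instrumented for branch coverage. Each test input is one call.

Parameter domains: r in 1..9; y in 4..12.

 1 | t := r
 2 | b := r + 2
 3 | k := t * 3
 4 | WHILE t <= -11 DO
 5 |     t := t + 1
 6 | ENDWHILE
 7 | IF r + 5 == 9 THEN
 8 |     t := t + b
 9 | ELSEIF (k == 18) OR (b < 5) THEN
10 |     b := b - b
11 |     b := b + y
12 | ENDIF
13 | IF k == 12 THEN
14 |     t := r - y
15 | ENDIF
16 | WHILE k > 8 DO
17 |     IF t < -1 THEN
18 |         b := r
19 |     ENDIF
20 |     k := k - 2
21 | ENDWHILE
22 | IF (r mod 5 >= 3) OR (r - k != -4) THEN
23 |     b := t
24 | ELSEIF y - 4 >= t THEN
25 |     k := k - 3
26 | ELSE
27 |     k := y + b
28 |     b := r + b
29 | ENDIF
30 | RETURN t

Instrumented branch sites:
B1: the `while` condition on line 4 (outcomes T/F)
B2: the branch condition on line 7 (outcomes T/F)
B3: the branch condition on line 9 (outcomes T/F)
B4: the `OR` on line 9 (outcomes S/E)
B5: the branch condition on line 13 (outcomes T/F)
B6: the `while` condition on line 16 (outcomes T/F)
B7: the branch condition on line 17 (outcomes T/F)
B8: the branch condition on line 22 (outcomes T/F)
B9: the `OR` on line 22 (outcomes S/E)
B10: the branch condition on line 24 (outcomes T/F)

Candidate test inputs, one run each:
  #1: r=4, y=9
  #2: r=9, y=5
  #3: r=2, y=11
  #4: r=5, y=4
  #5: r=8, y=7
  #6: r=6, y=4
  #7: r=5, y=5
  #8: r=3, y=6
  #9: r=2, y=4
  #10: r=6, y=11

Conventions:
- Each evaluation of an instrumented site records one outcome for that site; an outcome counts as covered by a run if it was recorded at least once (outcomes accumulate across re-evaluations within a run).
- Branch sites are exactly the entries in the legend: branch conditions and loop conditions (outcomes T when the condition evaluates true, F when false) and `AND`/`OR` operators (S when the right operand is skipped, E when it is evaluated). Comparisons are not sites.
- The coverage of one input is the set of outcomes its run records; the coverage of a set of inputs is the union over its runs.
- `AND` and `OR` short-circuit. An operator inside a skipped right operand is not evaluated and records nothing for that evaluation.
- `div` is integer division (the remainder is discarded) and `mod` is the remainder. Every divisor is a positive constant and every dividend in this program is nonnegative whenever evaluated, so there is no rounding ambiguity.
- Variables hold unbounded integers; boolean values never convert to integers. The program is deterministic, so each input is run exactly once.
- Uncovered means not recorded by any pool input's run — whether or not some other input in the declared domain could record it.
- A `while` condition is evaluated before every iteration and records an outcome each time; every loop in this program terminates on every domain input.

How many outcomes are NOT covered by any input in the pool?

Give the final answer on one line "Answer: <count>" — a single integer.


input #1, r=4, y=9: events B1->F, B2->T, B5->T, B6->T, B7->T, B6->T, B7->T, B6->F, B9->S, B8->T; outcomes B1=F, B2=T, B5=T, B6=T, B6=F, B7=T, B8=T, B9=S
input #2, r=9, y=5: events B1->F, B2->F, B4->E, B3->F, B5->F, B6->T, B7->F, B6->T, B7->F, B6->T, B7->F, B6->T, B7->F, B6->T, ...; outcomes B1=F, B2=F, B3=F, B4=E, B5=F, B6=T, B6=F, B7=F, B8=T, B9=S
input #3, r=2, y=11: events B1->F, B2->F, B4->E, B3->T, B5->F, B6->F, B9->E, B8->F, B10->T; outcomes B1=F, B2=F, B3=T, B4=E, B5=F, B6=F, B8=F, B9=E, B10=T
input #4, r=5, y=4: events B1->F, B2->F, B4->E, B3->F, B5->F, B6->T, B7->F, B6->T, B7->F, B6->T, B7->F, B6->T, B7->F, B6->F, ...; outcomes B1=F, B2=F, B3=F, B4=E, B5=F, B6=T, B6=F, B7=F, B8=T, B9=E
input #5, r=8, y=7: events B1->F, B2->F, B4->E, B3->F, B5->F, B6->T, B7->F, B6->T, B7->F, B6->T, B7->F, B6->T, B7->F, B6->T, ...; outcomes B1=F, B2=F, B3=F, B4=E, B5=F, B6=T, B6=F, B7=F, B8=T, B9=S
input #6, r=6, y=4: events B1->F, B2->F, B4->S, B3->T, B5->F, B6->T, B7->F, B6->T, B7->F, B6->T, B7->F, B6->T, B7->F, B6->T, ...; outcomes B1=F, B2=F, B3=T, B4=S, B5=F, B6=T, B6=F, B7=F, B8=T, B9=E
input #7, r=5, y=5: events B1->F, B2->F, B4->E, B3->F, B5->F, B6->T, B7->F, B6->T, B7->F, B6->T, B7->F, B6->T, B7->F, B6->F, ...; outcomes B1=F, B2=F, B3=F, B4=E, B5=F, B6=T, B6=F, B7=F, B8=T, B9=E
input #8, r=3, y=6: events B1->F, B2->F, B4->E, B3->F, B5->F, B6->T, B7->F, B6->F, B9->S, B8->T; outcomes B1=F, B2=F, B3=F, B4=E, B5=F, B6=T, B6=F, B7=F, B8=T, B9=S
input #9, r=2, y=4: events B1->F, B2->F, B4->E, B3->T, B5->F, B6->F, B9->E, B8->F, B10->F; outcomes B1=F, B2=F, B3=T, B4=E, B5=F, B6=F, B8=F, B9=E, B10=F
input #10, r=6, y=11: events B1->F, B2->F, B4->S, B3->T, B5->F, B6->T, B7->F, B6->T, B7->F, B6->T, B7->F, B6->T, B7->F, B6->T, ...; outcomes B1=F, B2=F, B3=T, B4=S, B5=F, B6=T, B6=F, B7=F, B8=T, B9=E
union over the pool: B1=F, B2=T, B2=F, B3=T, B3=F, B4=S, B4=E, B5=T, B5=F, B6=T, B6=F, B7=T, B7=F, B8=T, B8=F, B9=S, B9=E, B10=T, B10=F
uncovered (1 of 20): B1=T
Answer: 1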